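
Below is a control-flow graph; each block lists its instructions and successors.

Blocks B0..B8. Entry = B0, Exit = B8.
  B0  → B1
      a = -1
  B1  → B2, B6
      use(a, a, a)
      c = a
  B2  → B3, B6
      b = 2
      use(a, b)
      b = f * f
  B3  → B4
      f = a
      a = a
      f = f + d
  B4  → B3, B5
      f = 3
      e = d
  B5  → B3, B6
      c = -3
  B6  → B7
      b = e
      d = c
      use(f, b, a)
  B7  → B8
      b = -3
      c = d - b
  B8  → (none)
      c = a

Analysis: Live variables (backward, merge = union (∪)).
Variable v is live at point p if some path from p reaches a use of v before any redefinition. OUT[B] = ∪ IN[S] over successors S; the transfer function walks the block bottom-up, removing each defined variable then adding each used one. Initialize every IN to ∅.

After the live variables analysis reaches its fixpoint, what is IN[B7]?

Per-block solution:
  B0: | IN={d, e, f} | OUT={a, d, e, f}
  B1: | IN={a, d, e, f} | OUT={a, c, d, e, f}
  B2: | IN={a, c, d, e, f} | OUT={a, c, d, e, f}
  B3: | IN={a, d} | OUT={a, d}
  B4: | IN={a, d} | OUT={a, d, e, f}
  B5: | IN={a, d, e, f} | OUT={a, c, d, e, f}
  B6: | IN={a, c, e, f} | OUT={a, d}
  B7: | IN={a, d} | OUT={a}
  B8: | IN={a} | OUT={}

Merge at B7: OUT[B7] = IN[B8] = {a}
Applying B7's transfer function to that OUT value gives IN[B7] (row B7 above).

Answer: {a, d}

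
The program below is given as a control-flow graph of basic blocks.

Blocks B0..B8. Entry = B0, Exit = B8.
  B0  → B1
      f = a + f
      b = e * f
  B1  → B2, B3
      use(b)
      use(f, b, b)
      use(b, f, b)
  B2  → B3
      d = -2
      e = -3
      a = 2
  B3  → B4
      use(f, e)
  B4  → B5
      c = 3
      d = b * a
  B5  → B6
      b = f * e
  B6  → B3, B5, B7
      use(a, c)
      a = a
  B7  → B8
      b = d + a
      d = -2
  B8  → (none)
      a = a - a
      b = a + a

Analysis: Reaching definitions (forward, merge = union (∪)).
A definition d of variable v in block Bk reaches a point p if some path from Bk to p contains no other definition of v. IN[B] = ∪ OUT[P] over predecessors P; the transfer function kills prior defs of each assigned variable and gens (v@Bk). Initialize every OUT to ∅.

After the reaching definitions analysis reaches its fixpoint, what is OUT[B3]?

Answer: {a@B2, a@B6, b@B0, b@B5, c@B4, d@B2, d@B4, e@B2, f@B0}

Trace:
Per-block solution:
  B0:  IN={}  OUT={b@B0, f@B0}
  B1:  IN={b@B0, f@B0}  OUT={b@B0, f@B0}
  B2:  IN={b@B0, f@B0}  OUT={a@B2, b@B0, d@B2, e@B2, f@B0}
  B3:  IN={a@B2, a@B6, b@B0, b@B5, c@B4, d@B2, d@B4, e@B2, f@B0}  OUT={a@B2, a@B6, b@B0, b@B5, c@B4, d@B2, d@B4, e@B2, f@B0}
  B4:  IN={a@B2, a@B6, b@B0, b@B5, c@B4, d@B2, d@B4, e@B2, f@B0}  OUT={a@B2, a@B6, b@B0, b@B5, c@B4, d@B4, e@B2, f@B0}
  B5:  IN={a@B2, a@B6, b@B0, b@B5, c@B4, d@B4, e@B2, f@B0}  OUT={a@B2, a@B6, b@B5, c@B4, d@B4, e@B2, f@B0}
  B6:  IN={a@B2, a@B6, b@B5, c@B4, d@B4, e@B2, f@B0}  OUT={a@B6, b@B5, c@B4, d@B4, e@B2, f@B0}
  B7:  IN={a@B6, b@B5, c@B4, d@B4, e@B2, f@B0}  OUT={a@B6, b@B7, c@B4, d@B7, e@B2, f@B0}
  B8:  IN={a@B6, b@B7, c@B4, d@B7, e@B2, f@B0}  OUT={a@B8, b@B8, c@B4, d@B7, e@B2, f@B0}

Merge at B3: IN[B3] = OUT[B1] ⊔ OUT[B2] ⊔ OUT[B6] = {a@B2, a@B6, b@B0, b@B5, c@B4, d@B2, d@B4, e@B2, f@B0}
Applying B3's transfer function to that IN value gives OUT[B3] (row B3 above).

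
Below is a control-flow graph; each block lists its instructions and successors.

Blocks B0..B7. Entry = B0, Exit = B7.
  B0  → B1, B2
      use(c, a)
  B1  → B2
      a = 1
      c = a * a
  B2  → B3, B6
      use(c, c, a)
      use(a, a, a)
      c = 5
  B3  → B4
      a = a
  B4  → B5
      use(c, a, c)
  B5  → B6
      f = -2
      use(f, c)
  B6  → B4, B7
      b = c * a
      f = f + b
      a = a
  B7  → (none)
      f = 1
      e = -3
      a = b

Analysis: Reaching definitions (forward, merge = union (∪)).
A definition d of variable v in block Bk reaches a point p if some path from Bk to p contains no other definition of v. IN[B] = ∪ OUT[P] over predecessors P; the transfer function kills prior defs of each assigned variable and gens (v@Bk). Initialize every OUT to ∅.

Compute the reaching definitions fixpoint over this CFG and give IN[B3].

Fixpoint table:
  B0: | IN={} | OUT={}
  B1: | IN={} | OUT={a@B1, c@B1}
  B2: | IN={a@B1, c@B1} | OUT={a@B1, c@B2}
  B3: | IN={a@B1, c@B2} | OUT={a@B3, c@B2}
  B4: | IN={a@B3, a@B6, b@B6, c@B2, f@B6} | OUT={a@B3, a@B6, b@B6, c@B2, f@B6}
  B5: | IN={a@B3, a@B6, b@B6, c@B2, f@B6} | OUT={a@B3, a@B6, b@B6, c@B2, f@B5}
  B6: | IN={a@B1, a@B3, a@B6, b@B6, c@B2, f@B5} | OUT={a@B6, b@B6, c@B2, f@B6}
  B7: | IN={a@B6, b@B6, c@B2, f@B6} | OUT={a@B7, b@B6, c@B2, e@B7, f@B7}

Merge at B3: IN[B3] = OUT[B2] = {a@B1, c@B2}

Answer: {a@B1, c@B2}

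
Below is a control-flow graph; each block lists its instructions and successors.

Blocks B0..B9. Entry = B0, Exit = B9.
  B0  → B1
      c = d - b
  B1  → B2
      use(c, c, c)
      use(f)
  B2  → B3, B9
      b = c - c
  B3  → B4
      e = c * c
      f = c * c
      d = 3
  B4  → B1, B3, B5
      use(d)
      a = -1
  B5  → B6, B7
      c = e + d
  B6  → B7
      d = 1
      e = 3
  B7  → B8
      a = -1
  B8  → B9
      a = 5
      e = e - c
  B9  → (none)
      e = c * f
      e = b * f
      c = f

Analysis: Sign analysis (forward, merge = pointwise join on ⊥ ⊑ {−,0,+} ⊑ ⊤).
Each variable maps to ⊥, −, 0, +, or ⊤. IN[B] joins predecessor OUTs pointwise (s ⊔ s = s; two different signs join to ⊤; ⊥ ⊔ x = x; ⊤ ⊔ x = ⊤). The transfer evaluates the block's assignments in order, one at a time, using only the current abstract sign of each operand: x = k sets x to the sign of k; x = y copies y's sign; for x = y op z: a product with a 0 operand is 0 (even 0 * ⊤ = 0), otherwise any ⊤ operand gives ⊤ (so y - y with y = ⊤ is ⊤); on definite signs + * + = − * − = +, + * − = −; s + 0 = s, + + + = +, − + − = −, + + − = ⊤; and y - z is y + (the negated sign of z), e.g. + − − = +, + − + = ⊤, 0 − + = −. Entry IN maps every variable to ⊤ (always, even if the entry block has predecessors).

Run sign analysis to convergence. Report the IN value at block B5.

Per-block solution:
  B0: | IN=(all ⊤) | OUT=(all ⊤)
  B1: | IN=(all ⊤) | OUT=(all ⊤)
  B2: | IN=(all ⊤) | OUT=(all ⊤)
  B3: | IN=(all ⊤) | OUT={d:+; rest ⊤}
  B4: | IN={d:+; rest ⊤} | OUT={a:-, d:+; rest ⊤}
  B5: | IN={a:-, d:+; rest ⊤} | OUT={a:-, d:+; rest ⊤}
  B6: | IN={a:-, d:+; rest ⊤} | OUT={a:-, d:+, e:+; rest ⊤}
  B7: | IN={a:-, d:+; rest ⊤} | OUT={a:-, d:+; rest ⊤}
  B8: | IN={a:-, d:+; rest ⊤} | OUT={a:+, d:+; rest ⊤}
  B9: | IN=(all ⊤) | OUT=(all ⊤)

Merge at B5: IN[B5] = OUT[B4] = {a: -, b: ⊤, c: ⊤, d: +, e: ⊤, f: ⊤}

Answer: {a: -, b: ⊤, c: ⊤, d: +, e: ⊤, f: ⊤}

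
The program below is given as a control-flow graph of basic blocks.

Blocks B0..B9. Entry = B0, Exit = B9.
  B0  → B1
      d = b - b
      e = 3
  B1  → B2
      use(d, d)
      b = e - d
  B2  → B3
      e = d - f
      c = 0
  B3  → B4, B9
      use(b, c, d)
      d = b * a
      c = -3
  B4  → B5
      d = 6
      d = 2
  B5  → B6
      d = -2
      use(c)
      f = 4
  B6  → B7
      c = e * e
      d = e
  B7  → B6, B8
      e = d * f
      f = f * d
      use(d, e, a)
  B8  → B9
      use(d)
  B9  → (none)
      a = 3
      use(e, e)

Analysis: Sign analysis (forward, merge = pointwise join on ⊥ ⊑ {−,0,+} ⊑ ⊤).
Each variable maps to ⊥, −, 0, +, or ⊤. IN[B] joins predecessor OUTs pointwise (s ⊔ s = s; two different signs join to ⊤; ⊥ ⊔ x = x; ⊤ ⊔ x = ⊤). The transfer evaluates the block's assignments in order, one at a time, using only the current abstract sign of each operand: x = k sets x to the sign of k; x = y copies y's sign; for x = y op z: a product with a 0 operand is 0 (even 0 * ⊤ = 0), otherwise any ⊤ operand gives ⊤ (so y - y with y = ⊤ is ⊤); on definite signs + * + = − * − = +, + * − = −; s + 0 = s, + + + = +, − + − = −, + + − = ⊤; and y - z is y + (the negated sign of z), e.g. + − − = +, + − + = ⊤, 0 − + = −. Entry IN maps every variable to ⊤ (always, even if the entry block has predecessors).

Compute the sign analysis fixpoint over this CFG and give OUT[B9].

Converged values:
  B0:   IN=(all ⊤)   OUT={e:+; rest ⊤}
  B1:   IN={e:+; rest ⊤}   OUT={e:+; rest ⊤}
  B2:   IN={e:+; rest ⊤}   OUT={c:0; rest ⊤}
  B3:   IN={c:0; rest ⊤}   OUT={c:-; rest ⊤}
  B4:   IN={c:-; rest ⊤}   OUT={c:-, d:+; rest ⊤}
  B5:   IN={c:-, d:+; rest ⊤}   OUT={c:-, d:-, f:+; rest ⊤}
  B6:   IN=(all ⊤)   OUT=(all ⊤)
  B7:   IN=(all ⊤)   OUT=(all ⊤)
  B8:   IN=(all ⊤)   OUT=(all ⊤)
  B9:   IN=(all ⊤)   OUT={a:+; rest ⊤}

Merge at B9: IN[B9] = OUT[B3] ⊔ OUT[B8] = {a: ⊤, b: ⊤, c: ⊤, d: ⊤, e: ⊤, f: ⊤}
Applying B9's transfer function to that IN value gives OUT[B9] (row B9 above).

Answer: {a: +, b: ⊤, c: ⊤, d: ⊤, e: ⊤, f: ⊤}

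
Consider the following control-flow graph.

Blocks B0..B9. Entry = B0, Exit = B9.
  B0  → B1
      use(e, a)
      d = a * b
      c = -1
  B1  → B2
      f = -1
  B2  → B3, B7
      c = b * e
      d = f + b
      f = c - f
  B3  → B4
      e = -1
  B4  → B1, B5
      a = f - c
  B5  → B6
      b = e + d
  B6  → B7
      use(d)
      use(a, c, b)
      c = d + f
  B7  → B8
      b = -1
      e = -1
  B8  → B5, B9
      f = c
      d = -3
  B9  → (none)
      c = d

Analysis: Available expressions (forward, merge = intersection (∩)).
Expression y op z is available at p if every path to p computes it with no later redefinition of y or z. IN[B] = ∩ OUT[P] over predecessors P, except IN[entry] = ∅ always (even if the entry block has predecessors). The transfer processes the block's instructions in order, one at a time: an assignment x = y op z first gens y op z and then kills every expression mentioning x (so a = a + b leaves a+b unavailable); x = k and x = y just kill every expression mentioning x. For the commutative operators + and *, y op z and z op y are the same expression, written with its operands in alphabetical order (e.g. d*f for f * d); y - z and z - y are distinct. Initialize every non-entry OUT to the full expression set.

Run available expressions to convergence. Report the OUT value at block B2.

Converged values:
  B0: | IN={} | OUT={a*b}
  B1: | IN={} | OUT={}
  B2: | IN={} | OUT={b*e}
  B3: | IN={b*e} | OUT={}
  B4: | IN={} | OUT={f-c}
  B5: | IN={} | OUT={d+e}
  B6: | IN={d+e} | OUT={d+e, d+f}
  B7: | IN={} | OUT={}
  B8: | IN={} | OUT={}
  B9: | IN={} | OUT={}

Merge at B2: IN[B2] = OUT[B1] = {}
Applying B2's transfer function to that IN value gives OUT[B2] (row B2 above).

Answer: {b*e}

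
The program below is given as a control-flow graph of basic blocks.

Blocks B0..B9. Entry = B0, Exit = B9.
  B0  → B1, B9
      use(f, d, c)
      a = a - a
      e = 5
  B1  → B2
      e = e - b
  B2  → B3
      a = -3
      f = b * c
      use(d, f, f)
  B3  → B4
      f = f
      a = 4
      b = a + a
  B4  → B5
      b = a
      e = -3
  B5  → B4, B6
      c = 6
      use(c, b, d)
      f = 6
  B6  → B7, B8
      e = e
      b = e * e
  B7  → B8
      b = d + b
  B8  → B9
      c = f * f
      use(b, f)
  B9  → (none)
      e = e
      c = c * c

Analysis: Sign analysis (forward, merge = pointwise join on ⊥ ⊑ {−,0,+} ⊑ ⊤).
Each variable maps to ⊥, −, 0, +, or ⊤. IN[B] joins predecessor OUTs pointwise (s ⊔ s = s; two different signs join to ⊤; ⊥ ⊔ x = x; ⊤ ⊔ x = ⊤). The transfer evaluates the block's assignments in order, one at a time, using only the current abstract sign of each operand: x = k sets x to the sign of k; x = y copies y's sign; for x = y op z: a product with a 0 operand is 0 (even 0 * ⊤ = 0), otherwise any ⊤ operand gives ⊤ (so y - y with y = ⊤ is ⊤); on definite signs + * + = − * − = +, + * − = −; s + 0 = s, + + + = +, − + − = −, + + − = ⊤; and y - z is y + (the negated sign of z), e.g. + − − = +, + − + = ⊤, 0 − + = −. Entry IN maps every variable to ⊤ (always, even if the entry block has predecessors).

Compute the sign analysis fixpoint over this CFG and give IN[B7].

Answer: {a: +, b: +, c: +, d: ⊤, e: -, f: +}

Derivation:
Converged values:
  B0:   IN=(all ⊤)   OUT={e:+; rest ⊤}
  B1:   IN={e:+; rest ⊤}   OUT=(all ⊤)
  B2:   IN=(all ⊤)   OUT={a:-; rest ⊤}
  B3:   IN={a:-; rest ⊤}   OUT={a:+, b:+; rest ⊤}
  B4:   IN={a:+, b:+; rest ⊤}   OUT={a:+, b:+, e:-; rest ⊤}
  B5:   IN={a:+, b:+, e:-; rest ⊤}   OUT={a:+, b:+, c:+, e:-, f:+; rest ⊤}
  B6:   IN={a:+, b:+, c:+, e:-, f:+; rest ⊤}   OUT={a:+, b:+, c:+, e:-, f:+; rest ⊤}
  B7:   IN={a:+, b:+, c:+, e:-, f:+; rest ⊤}   OUT={a:+, c:+, e:-, f:+; rest ⊤}
  B8:   IN={a:+, c:+, e:-, f:+; rest ⊤}   OUT={a:+, c:+, e:-, f:+; rest ⊤}
  B9:   IN=(all ⊤)   OUT=(all ⊤)

Merge at B7: IN[B7] = OUT[B6] = {a: +, b: +, c: +, d: ⊤, e: -, f: +}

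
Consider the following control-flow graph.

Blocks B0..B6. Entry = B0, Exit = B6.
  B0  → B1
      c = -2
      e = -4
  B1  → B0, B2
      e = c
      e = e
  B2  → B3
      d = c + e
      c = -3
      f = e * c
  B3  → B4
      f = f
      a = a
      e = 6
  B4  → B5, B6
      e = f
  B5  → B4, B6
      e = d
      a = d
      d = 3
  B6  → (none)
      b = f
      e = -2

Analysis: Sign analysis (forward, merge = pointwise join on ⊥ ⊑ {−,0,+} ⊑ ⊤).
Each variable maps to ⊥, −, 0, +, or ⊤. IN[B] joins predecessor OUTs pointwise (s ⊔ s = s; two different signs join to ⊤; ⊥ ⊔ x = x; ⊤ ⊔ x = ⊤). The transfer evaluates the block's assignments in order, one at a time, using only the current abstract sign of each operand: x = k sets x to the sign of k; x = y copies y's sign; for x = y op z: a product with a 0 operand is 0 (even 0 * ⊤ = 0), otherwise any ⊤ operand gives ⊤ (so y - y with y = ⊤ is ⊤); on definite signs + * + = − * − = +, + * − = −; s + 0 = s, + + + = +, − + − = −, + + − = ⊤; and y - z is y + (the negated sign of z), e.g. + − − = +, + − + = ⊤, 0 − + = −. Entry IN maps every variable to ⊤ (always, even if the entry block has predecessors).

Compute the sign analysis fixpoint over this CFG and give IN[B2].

Per-block solution:
  B0: | IN=(all ⊤) | OUT={c:-, e:-; rest ⊤}
  B1: | IN={c:-, e:-; rest ⊤} | OUT={c:-, e:-; rest ⊤}
  B2: | IN={c:-, e:-; rest ⊤} | OUT={c:-, d:-, e:-, f:+; rest ⊤}
  B3: | IN={c:-, d:-, e:-, f:+; rest ⊤} | OUT={c:-, d:-, e:+, f:+; rest ⊤}
  B4: | IN={c:-, f:+; rest ⊤} | OUT={c:-, e:+, f:+; rest ⊤}
  B5: | IN={c:-, e:+, f:+; rest ⊤} | OUT={c:-, d:+, f:+; rest ⊤}
  B6: | IN={c:-, f:+; rest ⊤} | OUT={b:+, c:-, e:-, f:+; rest ⊤}

Merge at B2: IN[B2] = OUT[B1] = {a: ⊤, b: ⊤, c: -, d: ⊤, e: -, f: ⊤}

Answer: {a: ⊤, b: ⊤, c: -, d: ⊤, e: -, f: ⊤}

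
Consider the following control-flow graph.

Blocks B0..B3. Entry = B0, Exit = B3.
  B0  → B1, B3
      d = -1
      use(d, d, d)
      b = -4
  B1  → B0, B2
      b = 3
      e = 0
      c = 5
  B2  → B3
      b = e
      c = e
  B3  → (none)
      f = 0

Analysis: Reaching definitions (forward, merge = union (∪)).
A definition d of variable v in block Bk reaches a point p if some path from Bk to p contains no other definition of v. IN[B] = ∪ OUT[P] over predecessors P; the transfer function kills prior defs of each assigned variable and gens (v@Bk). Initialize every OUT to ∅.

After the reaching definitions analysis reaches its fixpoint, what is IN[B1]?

Answer: {b@B0, c@B1, d@B0, e@B1}

Working:
Fixpoint table:
  B0: | IN={b@B1, c@B1, d@B0, e@B1} | OUT={b@B0, c@B1, d@B0, e@B1}
  B1: | IN={b@B0, c@B1, d@B0, e@B1} | OUT={b@B1, c@B1, d@B0, e@B1}
  B2: | IN={b@B1, c@B1, d@B0, e@B1} | OUT={b@B2, c@B2, d@B0, e@B1}
  B3: | IN={b@B0, b@B2, c@B1, c@B2, d@B0, e@B1} | OUT={b@B0, b@B2, c@B1, c@B2, d@B0, e@B1, f@B3}

Merge at B1: IN[B1] = OUT[B0] = {b@B0, c@B1, d@B0, e@B1}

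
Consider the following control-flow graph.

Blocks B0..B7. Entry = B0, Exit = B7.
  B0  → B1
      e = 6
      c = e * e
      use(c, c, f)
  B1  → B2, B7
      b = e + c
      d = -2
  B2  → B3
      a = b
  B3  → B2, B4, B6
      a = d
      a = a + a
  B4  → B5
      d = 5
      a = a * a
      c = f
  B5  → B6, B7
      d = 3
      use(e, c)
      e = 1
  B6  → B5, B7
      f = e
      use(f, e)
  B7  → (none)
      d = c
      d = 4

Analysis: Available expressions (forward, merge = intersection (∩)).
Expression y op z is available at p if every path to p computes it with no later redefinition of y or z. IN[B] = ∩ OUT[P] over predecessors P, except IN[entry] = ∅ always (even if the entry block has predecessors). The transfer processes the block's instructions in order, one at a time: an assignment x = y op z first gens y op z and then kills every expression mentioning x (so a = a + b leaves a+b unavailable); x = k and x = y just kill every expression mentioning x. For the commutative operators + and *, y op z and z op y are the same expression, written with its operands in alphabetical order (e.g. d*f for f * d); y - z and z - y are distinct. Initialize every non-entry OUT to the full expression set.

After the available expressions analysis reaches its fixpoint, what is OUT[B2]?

Answer: {c+e, e*e}

Working:
Converged values:
  B0: | IN={} | OUT={e*e}
  B1: | IN={e*e} | OUT={c+e, e*e}
  B2: | IN={c+e, e*e} | OUT={c+e, e*e}
  B3: | IN={c+e, e*e} | OUT={c+e, e*e}
  B4: | IN={c+e, e*e} | OUT={e*e}
  B5: | IN={} | OUT={}
  B6: | IN={} | OUT={}
  B7: | IN={} | OUT={}

Merge at B2: IN[B2] = OUT[B1] ∩ OUT[B3] = {c+e, e*e}
Applying B2's transfer function to that IN value gives OUT[B2] (row B2 above).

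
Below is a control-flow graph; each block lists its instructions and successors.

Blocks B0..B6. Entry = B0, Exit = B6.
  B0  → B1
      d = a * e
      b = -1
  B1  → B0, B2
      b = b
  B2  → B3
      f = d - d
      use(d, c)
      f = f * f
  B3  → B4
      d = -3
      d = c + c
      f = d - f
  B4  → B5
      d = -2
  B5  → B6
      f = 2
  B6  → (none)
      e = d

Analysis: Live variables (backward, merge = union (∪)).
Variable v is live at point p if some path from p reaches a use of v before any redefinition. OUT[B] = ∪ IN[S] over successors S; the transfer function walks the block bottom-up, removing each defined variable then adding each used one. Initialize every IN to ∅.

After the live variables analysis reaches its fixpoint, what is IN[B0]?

Fixpoint table:
  B0: | IN={a, c, e} | OUT={a, b, c, d, e}
  B1: | IN={a, b, c, d, e} | OUT={a, c, d, e}
  B2: | IN={c, d} | OUT={c, f}
  B3: | IN={c, f} | OUT={}
  B4: | IN={} | OUT={d}
  B5: | IN={d} | OUT={d}
  B6: | IN={d} | OUT={}

Merge at B0: OUT[B0] = IN[B1] = {a, b, c, d, e}
Applying B0's transfer function to that OUT value gives IN[B0] (row B0 above).

Answer: {a, c, e}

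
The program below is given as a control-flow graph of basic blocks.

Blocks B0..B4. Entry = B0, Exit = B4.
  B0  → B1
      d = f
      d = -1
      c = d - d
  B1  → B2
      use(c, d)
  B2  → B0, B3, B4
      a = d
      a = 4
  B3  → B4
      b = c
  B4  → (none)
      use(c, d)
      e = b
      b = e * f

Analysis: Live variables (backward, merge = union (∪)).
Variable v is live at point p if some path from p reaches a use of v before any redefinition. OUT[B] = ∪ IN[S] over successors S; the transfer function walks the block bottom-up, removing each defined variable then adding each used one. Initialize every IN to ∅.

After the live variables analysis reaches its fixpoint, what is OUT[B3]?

Answer: {b, c, d, f}

Working:
Fixpoint table:
  B0:   IN={b, f}   OUT={b, c, d, f}
  B1:   IN={b, c, d, f}   OUT={b, c, d, f}
  B2:   IN={b, c, d, f}   OUT={b, c, d, f}
  B3:   IN={c, d, f}   OUT={b, c, d, f}
  B4:   IN={b, c, d, f}   OUT={}

Merge at B3: OUT[B3] = IN[B4] = {b, c, d, f}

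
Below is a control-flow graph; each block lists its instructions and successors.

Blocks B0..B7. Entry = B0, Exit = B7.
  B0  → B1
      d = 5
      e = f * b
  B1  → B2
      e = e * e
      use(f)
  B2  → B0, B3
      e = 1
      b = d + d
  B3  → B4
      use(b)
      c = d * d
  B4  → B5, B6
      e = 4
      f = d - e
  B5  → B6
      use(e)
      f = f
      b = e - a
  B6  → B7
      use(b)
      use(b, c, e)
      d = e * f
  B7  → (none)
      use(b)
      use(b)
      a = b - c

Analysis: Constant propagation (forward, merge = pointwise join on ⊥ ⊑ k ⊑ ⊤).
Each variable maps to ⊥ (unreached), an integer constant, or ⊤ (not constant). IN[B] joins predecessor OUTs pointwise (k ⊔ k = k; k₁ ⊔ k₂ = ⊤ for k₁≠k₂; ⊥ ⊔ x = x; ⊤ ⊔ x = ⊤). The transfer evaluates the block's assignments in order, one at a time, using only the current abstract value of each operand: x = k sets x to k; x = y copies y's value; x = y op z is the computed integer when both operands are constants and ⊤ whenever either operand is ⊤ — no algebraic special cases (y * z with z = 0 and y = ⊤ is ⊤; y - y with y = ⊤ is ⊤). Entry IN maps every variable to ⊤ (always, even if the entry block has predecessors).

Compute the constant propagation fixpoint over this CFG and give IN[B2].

Fixpoint table:
  B0:   IN=(all ⊤)   OUT={d:5; rest ⊤}
  B1:   IN={d:5; rest ⊤}   OUT={d:5; rest ⊤}
  B2:   IN={d:5; rest ⊤}   OUT={b:10, d:5, e:1; rest ⊤}
  B3:   IN={b:10, d:5, e:1; rest ⊤}   OUT={b:10, c:25, d:5, e:1; rest ⊤}
  B4:   IN={b:10, c:25, d:5, e:1; rest ⊤}   OUT={b:10, c:25, d:5, e:4, f:1; rest ⊤}
  B5:   IN={b:10, c:25, d:5, e:4, f:1; rest ⊤}   OUT={c:25, d:5, e:4, f:1; rest ⊤}
  B6:   IN={c:25, d:5, e:4, f:1; rest ⊤}   OUT={c:25, d:4, e:4, f:1; rest ⊤}
  B7:   IN={c:25, d:4, e:4, f:1; rest ⊤}   OUT={c:25, d:4, e:4, f:1; rest ⊤}

Merge at B2: IN[B2] = OUT[B1] = {a: ⊤, b: ⊤, c: ⊤, d: 5, e: ⊤, f: ⊤}

Answer: {a: ⊤, b: ⊤, c: ⊤, d: 5, e: ⊤, f: ⊤}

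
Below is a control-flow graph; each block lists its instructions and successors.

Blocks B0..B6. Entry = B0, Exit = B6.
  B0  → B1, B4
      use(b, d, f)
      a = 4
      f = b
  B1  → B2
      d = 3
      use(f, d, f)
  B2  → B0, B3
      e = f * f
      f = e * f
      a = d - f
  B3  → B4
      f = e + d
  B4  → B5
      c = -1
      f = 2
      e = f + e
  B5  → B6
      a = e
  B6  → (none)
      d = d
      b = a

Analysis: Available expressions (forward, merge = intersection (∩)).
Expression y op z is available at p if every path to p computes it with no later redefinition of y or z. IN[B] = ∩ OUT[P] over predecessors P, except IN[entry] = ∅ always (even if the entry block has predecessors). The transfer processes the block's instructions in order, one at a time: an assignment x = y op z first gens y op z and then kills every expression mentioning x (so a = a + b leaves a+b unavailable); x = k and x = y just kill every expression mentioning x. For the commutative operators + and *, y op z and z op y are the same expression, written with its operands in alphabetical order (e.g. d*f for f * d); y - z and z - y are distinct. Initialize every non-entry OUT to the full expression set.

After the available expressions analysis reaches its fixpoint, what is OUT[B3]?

Fixpoint table:
  B0: | IN={} | OUT={}
  B1: | IN={} | OUT={}
  B2: | IN={} | OUT={d-f}
  B3: | IN={d-f} | OUT={d+e}
  B4: | IN={} | OUT={}
  B5: | IN={} | OUT={}
  B6: | IN={} | OUT={}

Merge at B3: IN[B3] = OUT[B2] = {d-f}
Applying B3's transfer function to that IN value gives OUT[B3] (row B3 above).

Answer: {d+e}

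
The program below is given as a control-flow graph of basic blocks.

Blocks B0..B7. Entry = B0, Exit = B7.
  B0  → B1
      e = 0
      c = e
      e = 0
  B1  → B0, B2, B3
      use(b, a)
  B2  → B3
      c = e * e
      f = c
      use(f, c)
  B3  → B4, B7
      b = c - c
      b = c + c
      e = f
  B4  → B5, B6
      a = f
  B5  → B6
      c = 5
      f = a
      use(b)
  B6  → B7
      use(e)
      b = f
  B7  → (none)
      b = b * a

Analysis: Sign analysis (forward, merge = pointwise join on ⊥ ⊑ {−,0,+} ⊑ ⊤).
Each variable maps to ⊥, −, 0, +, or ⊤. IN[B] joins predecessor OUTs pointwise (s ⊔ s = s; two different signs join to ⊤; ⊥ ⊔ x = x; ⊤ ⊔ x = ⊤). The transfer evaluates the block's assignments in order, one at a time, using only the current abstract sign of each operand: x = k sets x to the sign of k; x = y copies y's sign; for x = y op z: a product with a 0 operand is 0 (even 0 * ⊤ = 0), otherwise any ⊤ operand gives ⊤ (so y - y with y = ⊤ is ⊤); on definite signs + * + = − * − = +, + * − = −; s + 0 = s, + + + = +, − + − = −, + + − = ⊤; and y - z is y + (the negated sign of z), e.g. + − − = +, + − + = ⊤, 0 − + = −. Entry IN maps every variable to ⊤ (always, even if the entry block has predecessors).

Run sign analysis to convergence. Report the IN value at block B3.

Converged values:
  B0:   IN=(all ⊤)   OUT={c:0, e:0; rest ⊤}
  B1:   IN={c:0, e:0; rest ⊤}   OUT={c:0, e:0; rest ⊤}
  B2:   IN={c:0, e:0; rest ⊤}   OUT={c:0, e:0, f:0; rest ⊤}
  B3:   IN={c:0, e:0; rest ⊤}   OUT={b:0, c:0; rest ⊤}
  B4:   IN={b:0, c:0; rest ⊤}   OUT={b:0, c:0; rest ⊤}
  B5:   IN={b:0, c:0; rest ⊤}   OUT={b:0, c:+; rest ⊤}
  B6:   IN={b:0; rest ⊤}   OUT=(all ⊤)
  B7:   IN=(all ⊤)   OUT=(all ⊤)

Merge at B3: IN[B3] = OUT[B1] ⊔ OUT[B2] = {a: ⊤, b: ⊤, c: 0, d: ⊤, e: 0, f: ⊤}

Answer: {a: ⊤, b: ⊤, c: 0, d: ⊤, e: 0, f: ⊤}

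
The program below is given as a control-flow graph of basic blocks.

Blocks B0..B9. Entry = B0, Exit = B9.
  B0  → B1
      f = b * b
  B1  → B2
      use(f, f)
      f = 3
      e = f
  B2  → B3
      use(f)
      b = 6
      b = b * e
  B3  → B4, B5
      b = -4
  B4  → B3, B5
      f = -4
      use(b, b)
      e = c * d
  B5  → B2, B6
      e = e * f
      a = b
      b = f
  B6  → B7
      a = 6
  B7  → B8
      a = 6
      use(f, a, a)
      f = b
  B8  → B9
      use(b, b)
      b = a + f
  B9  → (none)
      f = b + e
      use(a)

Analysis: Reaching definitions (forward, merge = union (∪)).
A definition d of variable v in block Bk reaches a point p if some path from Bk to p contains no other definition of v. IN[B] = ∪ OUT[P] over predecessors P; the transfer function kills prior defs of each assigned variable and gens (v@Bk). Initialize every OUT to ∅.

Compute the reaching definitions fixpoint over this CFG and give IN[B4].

Answer: {a@B5, b@B3, e@B1, e@B4, e@B5, f@B1, f@B4}

Working:
Per-block solution:
  B0: | IN={} | OUT={f@B0}
  B1: | IN={f@B0} | OUT={e@B1, f@B1}
  B2: | IN={a@B5, b@B5, e@B1, e@B5, f@B1, f@B4} | OUT={a@B5, b@B2, e@B1, e@B5, f@B1, f@B4}
  B3: | IN={a@B5, b@B2, b@B3, e@B1, e@B4, e@B5, f@B1, f@B4} | OUT={a@B5, b@B3, e@B1, e@B4, e@B5, f@B1, f@B4}
  B4: | IN={a@B5, b@B3, e@B1, e@B4, e@B5, f@B1, f@B4} | OUT={a@B5, b@B3, e@B4, f@B4}
  B5: | IN={a@B5, b@B3, e@B1, e@B4, e@B5, f@B1, f@B4} | OUT={a@B5, b@B5, e@B5, f@B1, f@B4}
  B6: | IN={a@B5, b@B5, e@B5, f@B1, f@B4} | OUT={a@B6, b@B5, e@B5, f@B1, f@B4}
  B7: | IN={a@B6, b@B5, e@B5, f@B1, f@B4} | OUT={a@B7, b@B5, e@B5, f@B7}
  B8: | IN={a@B7, b@B5, e@B5, f@B7} | OUT={a@B7, b@B8, e@B5, f@B7}
  B9: | IN={a@B7, b@B8, e@B5, f@B7} | OUT={a@B7, b@B8, e@B5, f@B9}

Merge at B4: IN[B4] = OUT[B3] = {a@B5, b@B3, e@B1, e@B4, e@B5, f@B1, f@B4}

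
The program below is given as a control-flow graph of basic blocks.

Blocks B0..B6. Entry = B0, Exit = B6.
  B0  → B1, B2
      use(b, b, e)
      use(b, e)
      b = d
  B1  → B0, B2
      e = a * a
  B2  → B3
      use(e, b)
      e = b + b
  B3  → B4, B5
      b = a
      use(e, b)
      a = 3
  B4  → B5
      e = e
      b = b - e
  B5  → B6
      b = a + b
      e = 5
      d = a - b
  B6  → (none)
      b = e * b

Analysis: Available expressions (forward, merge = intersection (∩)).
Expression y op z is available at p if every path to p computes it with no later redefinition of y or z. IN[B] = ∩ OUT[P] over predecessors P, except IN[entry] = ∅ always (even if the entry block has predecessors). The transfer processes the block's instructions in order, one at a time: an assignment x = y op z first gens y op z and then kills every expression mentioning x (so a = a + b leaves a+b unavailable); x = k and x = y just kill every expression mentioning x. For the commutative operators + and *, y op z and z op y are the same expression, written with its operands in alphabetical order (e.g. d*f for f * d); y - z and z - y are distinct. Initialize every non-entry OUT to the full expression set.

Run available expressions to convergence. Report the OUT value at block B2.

Answer: {b+b}

Trace:
Converged values:
  B0:  IN={}  OUT={}
  B1:  IN={}  OUT={a*a}
  B2:  IN={}  OUT={b+b}
  B3:  IN={b+b}  OUT={}
  B4:  IN={}  OUT={}
  B5:  IN={}  OUT={a-b}
  B6:  IN={a-b}  OUT={}

Merge at B2: IN[B2] = OUT[B0] ∩ OUT[B1] = {}
Applying B2's transfer function to that IN value gives OUT[B2] (row B2 above).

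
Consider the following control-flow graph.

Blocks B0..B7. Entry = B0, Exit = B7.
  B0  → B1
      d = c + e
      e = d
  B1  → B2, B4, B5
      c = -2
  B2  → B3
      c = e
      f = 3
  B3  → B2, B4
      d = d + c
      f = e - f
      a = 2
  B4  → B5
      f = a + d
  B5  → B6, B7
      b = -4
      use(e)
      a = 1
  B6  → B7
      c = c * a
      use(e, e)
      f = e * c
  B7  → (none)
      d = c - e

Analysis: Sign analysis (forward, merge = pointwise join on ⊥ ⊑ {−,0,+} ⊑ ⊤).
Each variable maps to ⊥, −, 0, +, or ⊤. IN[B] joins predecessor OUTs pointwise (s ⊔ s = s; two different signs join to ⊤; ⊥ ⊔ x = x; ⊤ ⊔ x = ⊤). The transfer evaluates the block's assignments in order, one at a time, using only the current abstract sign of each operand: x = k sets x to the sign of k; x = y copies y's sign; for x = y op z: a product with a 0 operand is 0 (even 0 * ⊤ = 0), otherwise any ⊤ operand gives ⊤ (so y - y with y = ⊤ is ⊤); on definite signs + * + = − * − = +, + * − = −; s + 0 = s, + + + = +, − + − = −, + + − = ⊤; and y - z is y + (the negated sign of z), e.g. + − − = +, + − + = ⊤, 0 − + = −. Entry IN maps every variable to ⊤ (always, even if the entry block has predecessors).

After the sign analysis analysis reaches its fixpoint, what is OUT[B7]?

Answer: {a: +, b: -, c: ⊤, d: ⊤, e: ⊤, f: ⊤}

Derivation:
Converged values:
  B0: | IN=(all ⊤) | OUT=(all ⊤)
  B1: | IN=(all ⊤) | OUT={c:-; rest ⊤}
  B2: | IN=(all ⊤) | OUT={f:+; rest ⊤}
  B3: | IN={f:+; rest ⊤} | OUT={a:+; rest ⊤}
  B4: | IN=(all ⊤) | OUT=(all ⊤)
  B5: | IN=(all ⊤) | OUT={a:+, b:-; rest ⊤}
  B6: | IN={a:+, b:-; rest ⊤} | OUT={a:+, b:-; rest ⊤}
  B7: | IN={a:+, b:-; rest ⊤} | OUT={a:+, b:-; rest ⊤}

Merge at B7: IN[B7] = OUT[B5] ⊔ OUT[B6] = {a: +, b: -, c: ⊤, d: ⊤, e: ⊤, f: ⊤}
Applying B7's transfer function to that IN value gives OUT[B7] (row B7 above).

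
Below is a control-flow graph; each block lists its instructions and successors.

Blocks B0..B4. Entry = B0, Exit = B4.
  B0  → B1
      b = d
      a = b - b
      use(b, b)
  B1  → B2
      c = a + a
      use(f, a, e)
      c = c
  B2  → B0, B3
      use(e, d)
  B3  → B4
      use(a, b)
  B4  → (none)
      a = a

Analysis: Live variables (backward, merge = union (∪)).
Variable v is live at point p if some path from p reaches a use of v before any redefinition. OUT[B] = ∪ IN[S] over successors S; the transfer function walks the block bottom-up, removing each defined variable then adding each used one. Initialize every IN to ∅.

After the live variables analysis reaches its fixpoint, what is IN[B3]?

Per-block solution:
  B0:   IN={d, e, f}   OUT={a, b, d, e, f}
  B1:   IN={a, b, d, e, f}   OUT={a, b, d, e, f}
  B2:   IN={a, b, d, e, f}   OUT={a, b, d, e, f}
  B3:   IN={a, b}   OUT={a}
  B4:   IN={a}   OUT={}

Merge at B3: OUT[B3] = IN[B4] = {a}
Applying B3's transfer function to that OUT value gives IN[B3] (row B3 above).

Answer: {a, b}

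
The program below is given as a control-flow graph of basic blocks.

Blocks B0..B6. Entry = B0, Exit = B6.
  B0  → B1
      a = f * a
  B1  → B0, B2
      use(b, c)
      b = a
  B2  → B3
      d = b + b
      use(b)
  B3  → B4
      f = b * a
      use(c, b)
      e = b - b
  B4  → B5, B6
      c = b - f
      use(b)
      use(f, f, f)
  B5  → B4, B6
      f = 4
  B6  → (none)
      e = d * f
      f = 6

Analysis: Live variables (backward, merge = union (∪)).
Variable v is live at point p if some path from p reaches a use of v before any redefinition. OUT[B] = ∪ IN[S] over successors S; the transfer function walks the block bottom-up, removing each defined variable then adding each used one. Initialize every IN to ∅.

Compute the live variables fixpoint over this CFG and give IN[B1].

Answer: {a, b, c, f}

Derivation:
Converged values:
  B0: | IN={a, b, c, f} | OUT={a, b, c, f}
  B1: | IN={a, b, c, f} | OUT={a, b, c, f}
  B2: | IN={a, b, c} | OUT={a, b, c, d}
  B3: | IN={a, b, c, d} | OUT={b, d, f}
  B4: | IN={b, d, f} | OUT={b, d, f}
  B5: | IN={b, d} | OUT={b, d, f}
  B6: | IN={d, f} | OUT={}

Merge at B1: OUT[B1] = IN[B0] ⊔ IN[B2] = {a, b, c, f}
Applying B1's transfer function to that OUT value gives IN[B1] (row B1 above).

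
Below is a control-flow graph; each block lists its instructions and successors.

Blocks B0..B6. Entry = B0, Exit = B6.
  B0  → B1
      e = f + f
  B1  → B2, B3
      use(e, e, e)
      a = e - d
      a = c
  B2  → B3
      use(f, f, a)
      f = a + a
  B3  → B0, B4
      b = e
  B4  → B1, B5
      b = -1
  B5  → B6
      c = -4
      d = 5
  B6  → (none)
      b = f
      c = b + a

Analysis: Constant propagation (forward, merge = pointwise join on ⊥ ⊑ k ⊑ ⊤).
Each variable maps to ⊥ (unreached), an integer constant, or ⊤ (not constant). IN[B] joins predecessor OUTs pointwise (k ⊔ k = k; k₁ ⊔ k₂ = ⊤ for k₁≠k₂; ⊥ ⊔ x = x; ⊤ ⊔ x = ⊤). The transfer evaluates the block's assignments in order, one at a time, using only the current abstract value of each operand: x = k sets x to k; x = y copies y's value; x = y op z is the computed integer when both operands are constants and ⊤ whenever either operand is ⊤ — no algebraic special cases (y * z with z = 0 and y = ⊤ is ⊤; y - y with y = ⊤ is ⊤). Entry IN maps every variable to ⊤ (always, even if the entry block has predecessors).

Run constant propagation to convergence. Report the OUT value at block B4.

Answer: {a: ⊤, b: -1, c: ⊤, d: ⊤, e: ⊤, f: ⊤}

Trace:
Fixpoint table:
  B0: | IN=(all ⊤) | OUT=(all ⊤)
  B1: | IN=(all ⊤) | OUT=(all ⊤)
  B2: | IN=(all ⊤) | OUT=(all ⊤)
  B3: | IN=(all ⊤) | OUT=(all ⊤)
  B4: | IN=(all ⊤) | OUT={b:-1; rest ⊤}
  B5: | IN={b:-1; rest ⊤} | OUT={b:-1, c:-4, d:5; rest ⊤}
  B6: | IN={b:-1, c:-4, d:5; rest ⊤} | OUT={d:5; rest ⊤}

Merge at B4: IN[B4] = OUT[B3] = {a: ⊤, b: ⊤, c: ⊤, d: ⊤, e: ⊤, f: ⊤}
Applying B4's transfer function to that IN value gives OUT[B4] (row B4 above).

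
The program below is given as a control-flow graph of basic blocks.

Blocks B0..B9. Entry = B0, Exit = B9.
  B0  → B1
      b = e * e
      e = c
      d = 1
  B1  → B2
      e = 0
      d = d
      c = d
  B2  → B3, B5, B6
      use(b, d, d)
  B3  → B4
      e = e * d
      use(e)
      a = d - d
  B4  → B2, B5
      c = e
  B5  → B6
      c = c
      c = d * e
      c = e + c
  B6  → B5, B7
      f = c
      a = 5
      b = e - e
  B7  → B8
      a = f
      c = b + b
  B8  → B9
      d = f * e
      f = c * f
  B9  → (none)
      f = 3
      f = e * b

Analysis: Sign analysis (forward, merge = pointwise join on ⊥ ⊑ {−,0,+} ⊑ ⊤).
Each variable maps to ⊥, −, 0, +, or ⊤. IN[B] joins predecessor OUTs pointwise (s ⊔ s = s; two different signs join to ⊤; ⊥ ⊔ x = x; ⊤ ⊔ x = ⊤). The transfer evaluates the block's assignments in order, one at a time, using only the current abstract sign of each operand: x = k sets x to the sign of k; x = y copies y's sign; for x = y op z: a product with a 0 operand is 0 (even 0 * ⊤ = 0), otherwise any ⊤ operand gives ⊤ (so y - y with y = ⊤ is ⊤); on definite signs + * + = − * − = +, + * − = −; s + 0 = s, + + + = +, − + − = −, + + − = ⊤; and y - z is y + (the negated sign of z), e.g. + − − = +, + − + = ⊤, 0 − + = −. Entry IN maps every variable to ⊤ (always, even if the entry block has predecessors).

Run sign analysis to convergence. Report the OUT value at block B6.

Fixpoint table:
  B0: | IN=(all ⊤) | OUT={d:+; rest ⊤}
  B1: | IN={d:+; rest ⊤} | OUT={c:+, d:+, e:0; rest ⊤}
  B2: | IN={d:+, e:0; rest ⊤} | OUT={d:+, e:0; rest ⊤}
  B3: | IN={d:+, e:0; rest ⊤} | OUT={d:+, e:0; rest ⊤}
  B4: | IN={d:+, e:0; rest ⊤} | OUT={c:0, d:+, e:0; rest ⊤}
  B5: | IN={d:+, e:0; rest ⊤} | OUT={c:0, d:+, e:0; rest ⊤}
  B6: | IN={d:+, e:0; rest ⊤} | OUT={a:+, b:0, d:+, e:0; rest ⊤}
  B7: | IN={a:+, b:0, d:+, e:0; rest ⊤} | OUT={b:0, c:0, d:+, e:0; rest ⊤}
  B8: | IN={b:0, c:0, d:+, e:0; rest ⊤} | OUT={b:0, c:0, d:0, e:0, f:0; rest ⊤}
  B9: | IN={b:0, c:0, d:0, e:0, f:0; rest ⊤} | OUT={b:0, c:0, d:0, e:0, f:0; rest ⊤}

Merge at B6: IN[B6] = OUT[B2] ⊔ OUT[B5] = {a: ⊤, b: ⊤, c: ⊤, d: +, e: 0, f: ⊤}
Applying B6's transfer function to that IN value gives OUT[B6] (row B6 above).

Answer: {a: +, b: 0, c: ⊤, d: +, e: 0, f: ⊤}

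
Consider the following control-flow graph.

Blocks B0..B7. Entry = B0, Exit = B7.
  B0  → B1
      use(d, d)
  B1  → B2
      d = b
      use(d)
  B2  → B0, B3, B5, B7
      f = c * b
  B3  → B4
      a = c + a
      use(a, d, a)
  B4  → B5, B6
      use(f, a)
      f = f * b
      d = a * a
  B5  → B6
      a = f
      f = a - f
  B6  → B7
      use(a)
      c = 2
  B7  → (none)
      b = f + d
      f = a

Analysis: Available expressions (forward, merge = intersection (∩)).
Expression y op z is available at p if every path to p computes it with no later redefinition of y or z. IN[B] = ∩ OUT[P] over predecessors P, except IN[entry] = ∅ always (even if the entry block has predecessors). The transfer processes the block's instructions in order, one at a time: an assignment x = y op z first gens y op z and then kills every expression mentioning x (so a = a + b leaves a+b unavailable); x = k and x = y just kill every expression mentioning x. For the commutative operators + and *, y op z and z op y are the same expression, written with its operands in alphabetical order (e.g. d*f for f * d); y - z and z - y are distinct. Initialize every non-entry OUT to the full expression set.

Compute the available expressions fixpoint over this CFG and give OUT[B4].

Fixpoint table:
  B0:   IN={}   OUT={}
  B1:   IN={}   OUT={}
  B2:   IN={}   OUT={b*c}
  B3:   IN={b*c}   OUT={b*c}
  B4:   IN={b*c}   OUT={a*a, b*c}
  B5:   IN={b*c}   OUT={b*c}
  B6:   IN={b*c}   OUT={}
  B7:   IN={}   OUT={}

Merge at B4: IN[B4] = OUT[B3] = {b*c}
Applying B4's transfer function to that IN value gives OUT[B4] (row B4 above).

Answer: {a*a, b*c}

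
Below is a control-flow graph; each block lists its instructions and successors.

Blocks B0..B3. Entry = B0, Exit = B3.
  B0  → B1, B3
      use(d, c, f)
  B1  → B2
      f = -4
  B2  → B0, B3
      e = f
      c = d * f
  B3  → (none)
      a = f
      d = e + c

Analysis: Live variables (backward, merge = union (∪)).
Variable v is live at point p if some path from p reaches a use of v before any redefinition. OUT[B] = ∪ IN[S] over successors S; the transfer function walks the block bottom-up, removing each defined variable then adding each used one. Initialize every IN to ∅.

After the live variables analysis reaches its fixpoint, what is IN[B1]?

Answer: {d}

Derivation:
Per-block solution:
  B0: | IN={c, d, e, f} | OUT={c, d, e, f}
  B1: | IN={d} | OUT={d, f}
  B2: | IN={d, f} | OUT={c, d, e, f}
  B3: | IN={c, e, f} | OUT={}

Merge at B1: OUT[B1] = IN[B2] = {d, f}
Applying B1's transfer function to that OUT value gives IN[B1] (row B1 above).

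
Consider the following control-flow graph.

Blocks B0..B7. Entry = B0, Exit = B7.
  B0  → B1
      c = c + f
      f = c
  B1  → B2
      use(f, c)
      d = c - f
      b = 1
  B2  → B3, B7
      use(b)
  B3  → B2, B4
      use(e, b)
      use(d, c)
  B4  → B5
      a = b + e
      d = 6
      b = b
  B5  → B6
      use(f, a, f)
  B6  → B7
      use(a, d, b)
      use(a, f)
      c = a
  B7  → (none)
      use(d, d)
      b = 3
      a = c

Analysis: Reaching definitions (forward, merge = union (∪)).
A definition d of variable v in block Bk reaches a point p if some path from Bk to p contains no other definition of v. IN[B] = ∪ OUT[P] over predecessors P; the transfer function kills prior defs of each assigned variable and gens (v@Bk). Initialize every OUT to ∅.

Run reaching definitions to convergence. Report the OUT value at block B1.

Answer: {b@B1, c@B0, d@B1, f@B0}

Trace:
Fixpoint table:
  B0:  IN={}  OUT={c@B0, f@B0}
  B1:  IN={c@B0, f@B0}  OUT={b@B1, c@B0, d@B1, f@B0}
  B2:  IN={b@B1, c@B0, d@B1, f@B0}  OUT={b@B1, c@B0, d@B1, f@B0}
  B3:  IN={b@B1, c@B0, d@B1, f@B0}  OUT={b@B1, c@B0, d@B1, f@B0}
  B4:  IN={b@B1, c@B0, d@B1, f@B0}  OUT={a@B4, b@B4, c@B0, d@B4, f@B0}
  B5:  IN={a@B4, b@B4, c@B0, d@B4, f@B0}  OUT={a@B4, b@B4, c@B0, d@B4, f@B0}
  B6:  IN={a@B4, b@B4, c@B0, d@B4, f@B0}  OUT={a@B4, b@B4, c@B6, d@B4, f@B0}
  B7:  IN={a@B4, b@B1, b@B4, c@B0, c@B6, d@B1, d@B4, f@B0}  OUT={a@B7, b@B7, c@B0, c@B6, d@B1, d@B4, f@B0}

Merge at B1: IN[B1] = OUT[B0] = {c@B0, f@B0}
Applying B1's transfer function to that IN value gives OUT[B1] (row B1 above).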